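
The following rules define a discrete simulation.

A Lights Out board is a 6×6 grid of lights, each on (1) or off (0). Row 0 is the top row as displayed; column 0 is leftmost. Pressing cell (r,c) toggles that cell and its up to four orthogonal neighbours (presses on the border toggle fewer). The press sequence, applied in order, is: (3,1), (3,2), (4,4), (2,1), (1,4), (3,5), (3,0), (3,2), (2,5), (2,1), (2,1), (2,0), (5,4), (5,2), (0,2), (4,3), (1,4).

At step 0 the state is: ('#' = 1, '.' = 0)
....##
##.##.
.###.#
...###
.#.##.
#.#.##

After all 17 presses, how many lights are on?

24

[0] ....##
##.##.
.###.#
...###
.#.##.
#.#.##
[1] ....##
##.##.
..##.#
######
...##.
#.#.##
[2] ....##
##.##.
...#.#
#...##
..###.
#.#.##
[3] ....##
##.##.
...#.#
#....#
..#..#
#.#..#
[4] ....##
#..##.
####.#
##...#
..#..#
#.#..#
[5] .....#
#....#
######
##...#
..#..#
#.#..#
[6] .....#
#....#
#####.
##..#.
..#...
#.#..#
[7] .....#
#....#
.####.
....#.
#.#...
#.#..#
[8] .....#
#....#
.#.##.
.####.
#.....
#.#..#
[9] .....#
#.....
.#.#.#
.#####
#.....
#.#..#
[10] .....#
##....
#.##.#
..####
#.....
#.#..#
[11] .....#
#.....
.#.#.#
.#####
#.....
#.#..#
[12] .....#
......
#..#.#
######
#.....
#.#..#
[13] .....#
......
#..#.#
######
#...#.
#.###.
[14] .....#
......
#..#.#
######
#.#.#.
##..#.
[15] .###.#
..#...
#..#.#
######
#.#.#.
##..#.
[16] .###.#
..#...
#..#.#
###.##
#..#..
##.##.
[17] .#####
..####
#..###
###.##
#..#..
##.##.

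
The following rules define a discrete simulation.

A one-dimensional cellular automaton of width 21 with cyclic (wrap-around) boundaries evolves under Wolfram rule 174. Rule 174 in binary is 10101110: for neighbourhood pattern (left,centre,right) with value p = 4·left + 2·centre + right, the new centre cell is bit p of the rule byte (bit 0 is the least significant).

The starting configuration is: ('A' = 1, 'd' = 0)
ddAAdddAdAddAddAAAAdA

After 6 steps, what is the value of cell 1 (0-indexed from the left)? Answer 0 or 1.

1

step 0: ddAAdddAdAddAddAAAAdA
step 1: dAAdddAAAAdAAdAAAAdAA
step 2: AAdddAAAAdAAdAAAAdAAd
step 3: AdddAAAAdAAdAAAAdAAdA
step 4: dddAAAAdAAdAAAAdAAdAA
step 5: ddAAAAdAAdAAAAdAAdAAd
step 6: dAAAAdAAdAAAAdAAdAAdd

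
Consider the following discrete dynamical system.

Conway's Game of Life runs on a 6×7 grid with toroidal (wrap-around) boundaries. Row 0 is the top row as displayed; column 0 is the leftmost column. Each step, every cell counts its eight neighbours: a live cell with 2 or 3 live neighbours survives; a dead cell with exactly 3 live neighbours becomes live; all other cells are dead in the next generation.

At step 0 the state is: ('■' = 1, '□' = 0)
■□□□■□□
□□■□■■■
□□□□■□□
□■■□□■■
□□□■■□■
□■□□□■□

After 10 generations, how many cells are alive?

gen 0: ■□□□■□□
□□■□■■■
□□□□■□□
□■■□□■■
□□□■■□■
□■□□□■□
gen 1: ■■□■■□□
□□□□■□■
■■■□■□□
■□■□□□■
□■□■■□■
■□□■□■■
gen 2: □■■■□□□
□□□□■□■
□□■□□□□
□□□□■□■
□■□■■□□
□□□□□□□
gen 3: □□■■□□□
□■□□□□□
□□□■□□□
□□■□■■□
□□□■■■□
□■□□■□□
gen 4: □■■■□□□
□□□■□□□
□□■■■□□
□□■□□■□
□□■□□□□
□□□□□■□
gen 5: □□■■■□□
□■□□□□□
□□■□■□□
□■■□■□□
□□□□□□□
□■□■□□□
gen 6: □■□■■□□
□■□□■□□
□□■□□□□
□■■□□□□
□■□■□□□
□□□■■□□
gen 7: □□□□□■□
□■□□■□□
□□■■□□□
□■□■□□□
□■□■■□□
□□□□□□□
gen 8: □□□□□□□
□□■■■□□
□■□■■□□
□■□□□□□
□□□■■□□
□□□□■□□
gen 9: □□□□■□□
□□■□■□□
□■□□■□□
□□□□□□□
□□□■■□□
□□□■■□□
gen 10: □□□□■■□
□□□□■■□
□□□■□□□
□□□■■□□
□□□■■□□
□□□□□■□

10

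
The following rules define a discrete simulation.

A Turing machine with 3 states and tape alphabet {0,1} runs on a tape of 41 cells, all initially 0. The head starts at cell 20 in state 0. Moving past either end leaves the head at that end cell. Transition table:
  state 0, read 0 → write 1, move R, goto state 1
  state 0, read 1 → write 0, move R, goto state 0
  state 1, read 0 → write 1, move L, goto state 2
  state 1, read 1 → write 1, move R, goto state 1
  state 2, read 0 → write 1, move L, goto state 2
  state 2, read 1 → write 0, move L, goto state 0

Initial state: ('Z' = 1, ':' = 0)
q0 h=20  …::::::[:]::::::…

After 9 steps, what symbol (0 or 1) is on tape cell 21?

1

t=0: q0 h=20  …::::::[:]::::::…
t=1: q1 h=21  …:::::Z[:]::::::…
t=2: q2 h=20  …::::::[Z]Z:::::…
t=3: q0 h=19  …::::::[:]:Z::::…
t=4: q1 h=20  …:::::Z[:]Z:::::…
t=5: q2 h=19  …::::::[Z]ZZ::::…
t=6: q0 h=18  …::::::[:]:ZZ:::…
t=7: q1 h=19  …:::::Z[:]ZZ::::…
t=8: q2 h=18  …::::::[Z]ZZZ:::…
t=9: q0 h=17  …::::::[:]:ZZZ::…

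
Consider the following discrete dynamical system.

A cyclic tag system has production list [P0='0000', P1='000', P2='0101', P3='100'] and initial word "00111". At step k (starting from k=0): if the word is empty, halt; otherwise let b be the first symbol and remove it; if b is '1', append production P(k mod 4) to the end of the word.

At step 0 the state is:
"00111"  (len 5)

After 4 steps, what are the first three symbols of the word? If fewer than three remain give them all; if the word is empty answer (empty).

0) "00111"  (len 5)
1) "0111"  (len 4)
2) "111"  (len 3)
3) "110101"  (len 6)
4) "10101100"  (len 8)

101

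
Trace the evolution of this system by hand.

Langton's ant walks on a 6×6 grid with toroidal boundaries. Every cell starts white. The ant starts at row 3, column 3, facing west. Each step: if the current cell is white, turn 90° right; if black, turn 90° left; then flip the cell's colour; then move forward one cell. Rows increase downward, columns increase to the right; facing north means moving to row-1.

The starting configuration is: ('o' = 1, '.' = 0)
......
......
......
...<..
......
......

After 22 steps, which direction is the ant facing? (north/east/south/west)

west

k=0  ......
......
......
...<..
......
......
k=1  ......
......
...^..
...o..
......
......
k=2  ......
......
...o>.
...o..
......
......
k=3  ......
......
...oo.
...ov.
......
......
k=4  ......
......
...oo.
...<o.
......
......
k=5  ......
......
...oo.
....o.
...v..
......
k=6  ......
......
...oo.
....o.
..<o..
......
k=7  ......
......
...oo.
..^.o.
..oo..
......
k=8  ......
......
...oo.
..o>o.
..oo..
......
k=9  ......
......
...oo.
..ooo.
..ov..
......
k=10  ......
......
...oo.
..ooo.
..o.>.
......
k=11  ......
......
...oo.
..ooo.
..o.o.
....v.
k=12  ......
......
...oo.
..ooo.
..o.o.
...<o.
k=13  ......
......
...oo.
..ooo.
..o^o.
...oo.
k=14  ......
......
...oo.
..ooo.
..oo>.
...oo.
k=15  ......
......
...oo.
..oo^.
..oo..
...oo.
k=16  ......
......
...oo.
..o<..
..oo..
...oo.
k=17  ......
......
...oo.
..o...
..ov..
...oo.
k=18  ......
......
...oo.
..o...
..o.>.
...oo.
k=19  ......
......
...oo.
..o...
..o.o.
...ov.
k=20  ......
......
...oo.
..o...
..o.o.
...o.>
k=21  .....v
......
...oo.
..o...
..o.o.
...o.o
k=22  ....<o
......
...oo.
..o...
..o.o.
...o.o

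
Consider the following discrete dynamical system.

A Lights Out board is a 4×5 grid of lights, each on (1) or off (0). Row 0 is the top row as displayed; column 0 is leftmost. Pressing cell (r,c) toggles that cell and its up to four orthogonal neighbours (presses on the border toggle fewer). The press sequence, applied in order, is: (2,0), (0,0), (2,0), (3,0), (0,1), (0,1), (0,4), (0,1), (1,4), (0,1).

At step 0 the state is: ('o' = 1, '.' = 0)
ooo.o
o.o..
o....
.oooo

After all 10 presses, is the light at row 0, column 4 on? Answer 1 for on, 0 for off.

1

t=0: ooo.o
o.o..
o....
.oooo
t=1: ooo.o
..o..
.o...
ooooo
t=2: ..o.o
o.o..
.o...
ooooo
t=3: ..o.o
..o..
o....
.oooo
t=4: ..o.o
..o..
.....
o.ooo
t=5: oo..o
.oo..
.....
o.ooo
t=6: ..o.o
..o..
.....
o.ooo
t=7: ..oo.
..o.o
.....
o.ooo
t=8: oo.o.
.oo.o
.....
o.ooo
t=9: oo.oo
.ooo.
....o
o.ooo
t=10: ..ooo
..oo.
....o
o.ooo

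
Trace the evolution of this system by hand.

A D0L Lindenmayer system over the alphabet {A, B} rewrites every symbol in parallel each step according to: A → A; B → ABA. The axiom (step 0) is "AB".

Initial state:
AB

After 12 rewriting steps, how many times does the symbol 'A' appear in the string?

25

k=0  AB
k=1  AABA
k=2  AAABAA
k=3  AAAABAAA
k=4  AAAAABAAAA
k=5  AAAAAABAAAAA
k=6  AAAAAAABAAAAAA
k=7  AAAAAAAABAAAAAAA
k=8  AAAAAAAAABAAAAAAAA
k=9  AAAAAAAAAABAAAAAAAAA
k=10  AAAAAAAAAAABAAAAAAAAAA
k=11  AAAAAAAAAAAABAAAAAAAAAAA
k=12  AAAAAAAAAAAAABAAAAAAAAAAAA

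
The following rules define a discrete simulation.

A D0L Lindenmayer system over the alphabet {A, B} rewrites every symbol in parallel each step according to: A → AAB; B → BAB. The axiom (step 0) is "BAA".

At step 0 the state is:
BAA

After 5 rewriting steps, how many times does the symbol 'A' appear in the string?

365

0) BAA
1) BABAABAAB
2) BABAABBABAABAABBABAABAABBAB
3) BABAABBABAABAABBABBABAABBABAABAABBABAABAABBABBABAABBABAABAABBABAABAABBABBABAABBAB
4) BABAABBABAABAABBABBABAABBABAABAABBABAABAABBABBABAABBABBABA…BBABAABAABBABAABAABBABBABAABBABBABAABBABAABAABBABBABAABBAB  (len 243)
5) BABAABBABAABAABBABBABAABBABAABAABBABAABAABBABBABAABBABBABA…BBABAABAABBABAABAABBABBABAABBABBABAABBABAABAABBABBABAABBAB  (len 729)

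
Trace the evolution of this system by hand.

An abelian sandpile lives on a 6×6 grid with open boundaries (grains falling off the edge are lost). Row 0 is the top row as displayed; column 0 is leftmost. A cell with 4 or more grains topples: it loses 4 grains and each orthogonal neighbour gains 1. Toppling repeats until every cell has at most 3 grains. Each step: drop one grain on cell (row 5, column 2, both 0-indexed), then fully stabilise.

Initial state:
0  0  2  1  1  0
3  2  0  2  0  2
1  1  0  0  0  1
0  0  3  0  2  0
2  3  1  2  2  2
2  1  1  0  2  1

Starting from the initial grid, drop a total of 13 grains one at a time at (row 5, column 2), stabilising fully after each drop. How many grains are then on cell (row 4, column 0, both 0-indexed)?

3

step 0: 0  0  2  1  1  0
3  2  0  2  0  2
1  1  0  0  0  1
0  0  3  0  2  0
2  3  1  2  2  2
2  1  1  0  2  1
step 1: 0  0  2  1  1  0
3  2  0  2  0  2
1  1  0  0  0  1
0  0  3  0  2  0
2  3  1  2  2  2
2  1  2  0  2  1
step 2: 0  0  2  1  1  0
3  2  0  2  0  2
1  1  0  0  0  1
0  0  3  0  2  0
2  3  1  2  2  2
2  1  3  0  2  1
step 3: 0  0  2  1  1  0
3  2  0  2  0  2
1  1  0  0  0  1
0  0  3  0  2  0
2  3  2  2  2  2
2  2  0  1  2  1
step 4: 0  0  2  1  1  0
3  2  0  2  0  2
1  1  0  0  0  1
0  0  3  0  2  0
2  3  2  2  2  2
2  2  1  1  2  1
step 5: 0  0  2  1  1  0
3  2  0  2  0  2
1  1  0  0  0  1
0  0  3  0  2  0
2  3  2  2  2  2
2  2  2  1  2  1
step 6: 0  0  2  1  1  0
3  2  0  2  0  2
1  1  0  0  0  1
0  0  3  0  2  0
2  3  2  2  2  2
2  2  3  1  2  1
step 7: 0  0  2  1  1  0
3  2  0  2  0  2
1  1  0  0  0  1
0  0  3  0  2  0
2  3  3  2  2  2
2  3  0  2  2  1
step 8: 0  0  2  1  1  0
3  2  0  2  0  2
1  1  0  0  0  1
0  0  3  0  2  0
2  3  3  2  2  2
2  3  1  2  2  1
step 9: 0  0  2  1  1  0
3  2  0  2  0  2
1  1  0  0  0  1
0  0  3  0  2  0
2  3  3  2  2  2
2  3  2  2  2  1
step 10: 0  0  2  1  1  0
3  2  0  2  0  2
1  1  0  0  0  1
0  0  3  0  2  0
2  3  3  2  2  2
2  3  3  2  2  1
step 11: 0  0  2  1  1  0
3  2  0  2  0  2
1  1  1  0  0  1
0  2  0  1  2  0
3  1  2  3  2  2
3  1  2  3  2  1
step 12: 0  0  2  1  1  0
3  2  0  2  0  2
1  1  1  0  0  1
0  2  0  1  2  0
3  1  2  3  2  2
3  1  3  3  2  1
step 13: 0  0  2  1  1  0
3  2  0  2  0  2
1  1  1  0  0  1
0  2  1  2  2  0
3  2  0  1  3  2
3  2  2  1  3  1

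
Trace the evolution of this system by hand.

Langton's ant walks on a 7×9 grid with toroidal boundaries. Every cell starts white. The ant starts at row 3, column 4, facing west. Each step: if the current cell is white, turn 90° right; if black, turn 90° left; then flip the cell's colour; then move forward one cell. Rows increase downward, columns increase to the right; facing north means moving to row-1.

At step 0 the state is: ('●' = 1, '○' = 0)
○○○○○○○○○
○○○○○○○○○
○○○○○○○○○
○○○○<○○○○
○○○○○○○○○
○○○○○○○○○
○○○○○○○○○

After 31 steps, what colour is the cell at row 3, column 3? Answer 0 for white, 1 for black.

t=0: ○○○○○○○○○
○○○○○○○○○
○○○○○○○○○
○○○○<○○○○
○○○○○○○○○
○○○○○○○○○
○○○○○○○○○
t=1: ○○○○○○○○○
○○○○○○○○○
○○○○^○○○○
○○○○●○○○○
○○○○○○○○○
○○○○○○○○○
○○○○○○○○○
t=2: ○○○○○○○○○
○○○○○○○○○
○○○○●>○○○
○○○○●○○○○
○○○○○○○○○
○○○○○○○○○
○○○○○○○○○
t=3: ○○○○○○○○○
○○○○○○○○○
○○○○●●○○○
○○○○●v○○○
○○○○○○○○○
○○○○○○○○○
○○○○○○○○○
t=4: ○○○○○○○○○
○○○○○○○○○
○○○○●●○○○
○○○○<●○○○
○○○○○○○○○
○○○○○○○○○
○○○○○○○○○
t=5: ○○○○○○○○○
○○○○○○○○○
○○○○●●○○○
○○○○○●○○○
○○○○v○○○○
○○○○○○○○○
○○○○○○○○○
t=6: ○○○○○○○○○
○○○○○○○○○
○○○○●●○○○
○○○○○●○○○
○○○<●○○○○
○○○○○○○○○
○○○○○○○○○
t=7: ○○○○○○○○○
○○○○○○○○○
○○○○●●○○○
○○○^○●○○○
○○○●●○○○○
○○○○○○○○○
○○○○○○○○○
t=8: ○○○○○○○○○
○○○○○○○○○
○○○○●●○○○
○○○●>●○○○
○○○●●○○○○
○○○○○○○○○
○○○○○○○○○
t=9: ○○○○○○○○○
○○○○○○○○○
○○○○●●○○○
○○○●●●○○○
○○○●v○○○○
○○○○○○○○○
○○○○○○○○○
t=10: ○○○○○○○○○
○○○○○○○○○
○○○○●●○○○
○○○●●●○○○
○○○●○>○○○
○○○○○○○○○
○○○○○○○○○
t=11: ○○○○○○○○○
○○○○○○○○○
○○○○●●○○○
○○○●●●○○○
○○○●○●○○○
○○○○○v○○○
○○○○○○○○○
t=12: ○○○○○○○○○
○○○○○○○○○
○○○○●●○○○
○○○●●●○○○
○○○●○●○○○
○○○○<●○○○
○○○○○○○○○
t=13: ○○○○○○○○○
○○○○○○○○○
○○○○●●○○○
○○○●●●○○○
○○○●^●○○○
○○○○●●○○○
○○○○○○○○○
t=14: ○○○○○○○○○
○○○○○○○○○
○○○○●●○○○
○○○●●●○○○
○○○●●>○○○
○○○○●●○○○
○○○○○○○○○
t=15: ○○○○○○○○○
○○○○○○○○○
○○○○●●○○○
○○○●●^○○○
○○○●●○○○○
○○○○●●○○○
○○○○○○○○○
t=16: ○○○○○○○○○
○○○○○○○○○
○○○○●●○○○
○○○●<○○○○
○○○●●○○○○
○○○○●●○○○
○○○○○○○○○
t=17: ○○○○○○○○○
○○○○○○○○○
○○○○●●○○○
○○○●○○○○○
○○○●v○○○○
○○○○●●○○○
○○○○○○○○○
t=18: ○○○○○○○○○
○○○○○○○○○
○○○○●●○○○
○○○●○○○○○
○○○●○>○○○
○○○○●●○○○
○○○○○○○○○
t=19: ○○○○○○○○○
○○○○○○○○○
○○○○●●○○○
○○○●○○○○○
○○○●○●○○○
○○○○●v○○○
○○○○○○○○○
t=20: ○○○○○○○○○
○○○○○○○○○
○○○○●●○○○
○○○●○○○○○
○○○●○●○○○
○○○○●○>○○
○○○○○○○○○
t=21: ○○○○○○○○○
○○○○○○○○○
○○○○●●○○○
○○○●○○○○○
○○○●○●○○○
○○○○●○●○○
○○○○○○v○○
t=22: ○○○○○○○○○
○○○○○○○○○
○○○○●●○○○
○○○●○○○○○
○○○●○●○○○
○○○○●○●○○
○○○○○<●○○
t=23: ○○○○○○○○○
○○○○○○○○○
○○○○●●○○○
○○○●○○○○○
○○○●○●○○○
○○○○●^●○○
○○○○○●●○○
t=24: ○○○○○○○○○
○○○○○○○○○
○○○○●●○○○
○○○●○○○○○
○○○●○●○○○
○○○○●●>○○
○○○○○●●○○
t=25: ○○○○○○○○○
○○○○○○○○○
○○○○●●○○○
○○○●○○○○○
○○○●○●^○○
○○○○●●○○○
○○○○○●●○○
t=26: ○○○○○○○○○
○○○○○○○○○
○○○○●●○○○
○○○●○○○○○
○○○●○●●>○
○○○○●●○○○
○○○○○●●○○
t=27: ○○○○○○○○○
○○○○○○○○○
○○○○●●○○○
○○○●○○○○○
○○○●○●●●○
○○○○●●○v○
○○○○○●●○○
t=28: ○○○○○○○○○
○○○○○○○○○
○○○○●●○○○
○○○●○○○○○
○○○●○●●●○
○○○○●●<●○
○○○○○●●○○
t=29: ○○○○○○○○○
○○○○○○○○○
○○○○●●○○○
○○○●○○○○○
○○○●○●^●○
○○○○●●●●○
○○○○○●●○○
t=30: ○○○○○○○○○
○○○○○○○○○
○○○○●●○○○
○○○●○○○○○
○○○●○<○●○
○○○○●●●●○
○○○○○●●○○
t=31: ○○○○○○○○○
○○○○○○○○○
○○○○●●○○○
○○○●○○○○○
○○○●○○○●○
○○○○●v●●○
○○○○○●●○○

1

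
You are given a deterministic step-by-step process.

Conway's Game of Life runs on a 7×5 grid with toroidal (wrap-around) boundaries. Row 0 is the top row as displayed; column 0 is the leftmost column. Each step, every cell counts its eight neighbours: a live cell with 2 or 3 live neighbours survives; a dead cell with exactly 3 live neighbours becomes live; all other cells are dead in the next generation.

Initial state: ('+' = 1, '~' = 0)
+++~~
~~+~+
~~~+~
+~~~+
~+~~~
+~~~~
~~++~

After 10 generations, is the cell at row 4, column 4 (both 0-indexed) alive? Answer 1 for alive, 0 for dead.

1

step 0: +++~~
~~+~+
~~~+~
+~~~+
~+~~~
+~~~~
~~++~
step 1: +~~~+
+~+~+
+~~+~
+~~~+
~+~~+
~++~~
+~+++
step 2: ~~+~~
~~~~~
~~~+~
~+~+~
~++++
~~~~~
~~+~~
step 3: ~~~~~
~~~~~
~~+~~
++~~~
++~++
~+~~~
~~~~~
step 4: ~~~~~
~~~~~
~+~~~
~~~+~
~~~~+
~++~+
~~~~~
step 5: ~~~~~
~~~~~
~~~~~
~~~~~
+~+~+
+~~+~
~~~~~
step 6: ~~~~~
~~~~~
~~~~~
~~~~~
++~++
++~+~
~~~~~
step 7: ~~~~~
~~~~~
~~~~~
+~~~+
~+~+~
~+~+~
~~~~~
step 8: ~~~~~
~~~~~
~~~~~
+~~~+
~+~+~
~~~~~
~~~~~
step 9: ~~~~~
~~~~~
~~~~~
+~~~+
+~~~+
~~~~~
~~~~~
step 10: ~~~~~
~~~~~
~~~~~
+~~~+
+~~~+
~~~~~
~~~~~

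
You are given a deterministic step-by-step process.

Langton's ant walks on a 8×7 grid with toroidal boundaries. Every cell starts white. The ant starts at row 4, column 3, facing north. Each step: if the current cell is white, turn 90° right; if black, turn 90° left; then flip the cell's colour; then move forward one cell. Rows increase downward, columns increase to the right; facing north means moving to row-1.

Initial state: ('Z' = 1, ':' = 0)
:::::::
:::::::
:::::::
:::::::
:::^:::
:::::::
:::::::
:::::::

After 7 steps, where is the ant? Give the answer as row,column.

3,3

gen 0: :::::::
:::::::
:::::::
:::::::
:::^:::
:::::::
:::::::
:::::::
gen 1: :::::::
:::::::
:::::::
:::::::
:::Z>::
:::::::
:::::::
:::::::
gen 2: :::::::
:::::::
:::::::
:::::::
:::ZZ::
::::v::
:::::::
:::::::
gen 3: :::::::
:::::::
:::::::
:::::::
:::ZZ::
:::<Z::
:::::::
:::::::
gen 4: :::::::
:::::::
:::::::
:::::::
:::^Z::
:::ZZ::
:::::::
:::::::
gen 5: :::::::
:::::::
:::::::
:::::::
::<:Z::
:::ZZ::
:::::::
:::::::
gen 6: :::::::
:::::::
:::::::
::^::::
::Z:Z::
:::ZZ::
:::::::
:::::::
gen 7: :::::::
:::::::
:::::::
::Z>:::
::Z:Z::
:::ZZ::
:::::::
:::::::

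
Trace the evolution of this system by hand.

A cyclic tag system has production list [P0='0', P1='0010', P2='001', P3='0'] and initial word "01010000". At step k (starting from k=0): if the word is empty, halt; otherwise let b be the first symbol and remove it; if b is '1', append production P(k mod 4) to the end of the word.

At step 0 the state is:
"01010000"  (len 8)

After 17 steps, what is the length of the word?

k=0  "01010000"  (len 8)
k=1  "1010000"  (len 7)
k=2  "0100000010"  (len 10)
k=3  "100000010"  (len 9)
k=4  "000000100"  (len 9)
k=5  "00000100"  (len 8)
k=6  "0000100"  (len 7)
k=7  "000100"  (len 6)
k=8  "00100"  (len 5)
k=9  "0100"  (len 4)
k=10  "100"  (len 3)
k=11  "00001"  (len 5)
k=12  "0001"  (len 4)
k=13  "001"  (len 3)
k=14  "01"  (len 2)
k=15  "1"  (len 1)
k=16  "0"  (len 1)
k=17  (halted — word empty)

0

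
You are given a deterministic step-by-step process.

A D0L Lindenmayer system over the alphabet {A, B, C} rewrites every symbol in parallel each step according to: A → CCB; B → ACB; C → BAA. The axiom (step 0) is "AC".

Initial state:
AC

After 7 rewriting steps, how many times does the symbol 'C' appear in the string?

0) AC
1) CCBBAA
2) BAABAAACBACBCCBCCB
3) ACBCCBCCBACBCCBCCBCCBBAAACBCCBBAAACBBAABAAACBBAABAAACB
4) CCBBAAACBBAABAAACBBAABAAACBCCBBAAACBBAABAAACBBAABAAACBBAAB…AACBACBCCBCCBACBCCBCCBCCBBAAACBACBCCBCCBACBCCBCCBCCBBAAACB  (len 162)
5) BAABAAACBACBCCBCCBCCBBAAACBACBCCBCCBACBCCBCCBCCBBAAACBACBC…AACBCCBBAAACBBAABAAACBBAABAAACBBAABAAACBACBCCBCCBCCBBAAACB  (len 486)
6) ACBCCBCCBACBCCBCCBCCBBAAACBCCBBAAACBBAABAAACBBAABAAACBBAAB…AACBCCBBAAACBBAABAAACBBAABAAACBBAABAAACBACBCCBCCBCCBBAAACB  (len 1458)
7) CCBBAAACBBAABAAACBBAABAAACBCCBBAAACBBAABAAACBBAABAAACBBAAB…AACBCCBBAAACBBAABAAACBBAABAAACBBAABAAACBACBCCBCCBCCBBAAACB  (len 4374)

1458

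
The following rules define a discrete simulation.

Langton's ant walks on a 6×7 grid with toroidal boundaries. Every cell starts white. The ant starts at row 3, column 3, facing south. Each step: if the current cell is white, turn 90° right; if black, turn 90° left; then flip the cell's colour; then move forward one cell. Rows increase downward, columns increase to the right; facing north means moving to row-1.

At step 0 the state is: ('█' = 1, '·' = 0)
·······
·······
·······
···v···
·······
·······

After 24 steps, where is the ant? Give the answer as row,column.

1,5

[0] ·······
·······
·······
···v···
·······
·······
[1] ·······
·······
·······
··<█···
·······
·······
[2] ·······
·······
··^····
··██···
·······
·······
[3] ·······
·······
··█>···
··██···
·······
·······
[4] ·······
·······
··██···
··█v···
·······
·······
[5] ·······
·······
··██···
··█·>··
·······
·······
[6] ·······
·······
··██···
··█·█··
····v··
·······
[7] ·······
·······
··██···
··█·█··
···<█··
·······
[8] ·······
·······
··██···
··█^█··
···██··
·······
[9] ·······
·······
··██···
··██>··
···██··
·······
[10] ·······
·······
··██^··
··██···
···██··
·······
[11] ·······
·······
··███>·
··██···
···██··
·······
[12] ·······
·······
··████·
··██·v·
···██··
·······
[13] ·······
·······
··████·
··██<█·
···██··
·······
[14] ·······
·······
··██^█·
··████·
···██··
·······
[15] ·······
·······
··█<·█·
··████·
···██··
·······
[16] ·······
·······
··█··█·
··█v██·
···██··
·······
[17] ·······
·······
··█··█·
··█·>█·
···██··
·······
[18] ·······
·······
··█·^█·
··█··█·
···██··
·······
[19] ·······
·······
··█·█>·
··█··█·
···██··
·······
[20] ·······
·····^·
··█·█··
··█··█·
···██··
·······
[21] ·······
·····█>
··█·█··
··█··█·
···██··
·······
[22] ·······
·····██
··█·█·v
··█··█·
···██··
·······
[23] ·······
·····██
··█·█<█
··█··█·
···██··
·······
[24] ·······
·····^█
··█·███
··█··█·
···██··
·······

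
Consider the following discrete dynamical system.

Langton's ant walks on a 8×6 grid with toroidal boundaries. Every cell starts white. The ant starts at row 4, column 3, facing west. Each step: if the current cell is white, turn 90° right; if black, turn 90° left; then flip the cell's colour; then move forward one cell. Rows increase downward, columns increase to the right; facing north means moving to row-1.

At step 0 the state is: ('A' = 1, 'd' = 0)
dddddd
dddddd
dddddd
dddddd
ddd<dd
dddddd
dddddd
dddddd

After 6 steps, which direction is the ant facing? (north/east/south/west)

[0] dddddd
dddddd
dddddd
dddddd
ddd<dd
dddddd
dddddd
dddddd
[1] dddddd
dddddd
dddddd
ddd^dd
dddAdd
dddddd
dddddd
dddddd
[2] dddddd
dddddd
dddddd
dddA>d
dddAdd
dddddd
dddddd
dddddd
[3] dddddd
dddddd
dddddd
dddAAd
dddAvd
dddddd
dddddd
dddddd
[4] dddddd
dddddd
dddddd
dddAAd
ddd<Ad
dddddd
dddddd
dddddd
[5] dddddd
dddddd
dddddd
dddAAd
ddddAd
dddvdd
dddddd
dddddd
[6] dddddd
dddddd
dddddd
dddAAd
ddddAd
dd<Add
dddddd
dddddd

west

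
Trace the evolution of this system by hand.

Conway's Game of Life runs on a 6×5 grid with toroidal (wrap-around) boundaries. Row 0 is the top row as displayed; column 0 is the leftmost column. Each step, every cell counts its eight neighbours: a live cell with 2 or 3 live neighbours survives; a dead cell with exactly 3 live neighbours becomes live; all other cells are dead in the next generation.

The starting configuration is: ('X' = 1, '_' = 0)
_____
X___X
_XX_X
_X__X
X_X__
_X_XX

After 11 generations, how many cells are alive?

step 0: _____
X___X
_XX_X
_X__X
X_X__
_X_XX
step 1: ___X_
XX_XX
_XX_X
____X
__X__
XXXXX
step 2: _____
_X___
_XX__
XXX__
__X__
XX__X
step 3: _X___
_XX__
_____
X__X_
__XXX
XX___
step 4: _____
_XX__
_XX__
__XX_
__XX_
XX_XX
step 5: ___XX
_XX__
_____
_____
X____
XX_XX
step 6: _____
__XX_
_____
_____
XX___
_XXX_
step 7: _X___
_____
_____
_____
XX___
XXX__
step 8: XXX__
_____
_____
_____
X_X__
__X__
step 9: _XX__
_X___
_____
_____
_X___
X_XX_
step 10: X__X_
_XX__
_____
_____
_XX__
X__X_
step 11: X__X_
_XX__
_____
_____
_XX__
X__X_

8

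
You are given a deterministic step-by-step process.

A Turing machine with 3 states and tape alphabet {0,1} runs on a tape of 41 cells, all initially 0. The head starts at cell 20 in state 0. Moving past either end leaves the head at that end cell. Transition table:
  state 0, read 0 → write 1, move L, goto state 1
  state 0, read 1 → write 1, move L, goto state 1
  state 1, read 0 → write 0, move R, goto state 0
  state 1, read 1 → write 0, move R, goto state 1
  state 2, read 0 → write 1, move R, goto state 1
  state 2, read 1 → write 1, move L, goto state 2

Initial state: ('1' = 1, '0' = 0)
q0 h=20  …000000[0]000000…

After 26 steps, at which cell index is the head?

0) q0 h=20  …000000[0]000000…
1) q1 h=19  …000000[0]100000…
2) q0 h=20  …000000[1]000000…
3) q1 h=19  …000000[0]100000…
4) q0 h=20  …000000[1]000000…
5) q1 h=19  …000000[0]100000…
6) q0 h=20  …000000[1]000000…
7) q1 h=19  …000000[0]100000…
8) q0 h=20  …000000[1]000000…
9) q1 h=19  …000000[0]100000…
10) q0 h=20  …000000[1]000000…
11) q1 h=19  …000000[0]100000…
12) q0 h=20  …000000[1]000000…
13) q1 h=19  …000000[0]100000…
14) q0 h=20  …000000[1]000000…
15) q1 h=19  …000000[0]100000…
16) q0 h=20  …000000[1]000000…
17) q1 h=19  …000000[0]100000…
18) q0 h=20  …000000[1]000000…
19) q1 h=19  …000000[0]100000…
20) q0 h=20  …000000[1]000000…
21) q1 h=19  …000000[0]100000…
22) q0 h=20  …000000[1]000000…
23) q1 h=19  …000000[0]100000…
24) q0 h=20  …000000[1]000000…
25) q1 h=19  …000000[0]100000…
26) q0 h=20  …000000[1]000000…

20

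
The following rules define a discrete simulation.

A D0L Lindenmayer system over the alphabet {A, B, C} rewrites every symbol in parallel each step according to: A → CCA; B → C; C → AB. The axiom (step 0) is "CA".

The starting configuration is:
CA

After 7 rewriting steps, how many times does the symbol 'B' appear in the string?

[0] CA
[1] ABCCA
[2] CCACABABCCA
[3] ABABCCAABCCACCCACABABCCA
[4] CCACCCACABABCCACCACABABCCAABABABCCAABCCACCCACABABCCA
[5] ABABCCAABABABCCAABCCACCCACABABCCAABABCCAABCCACCCACABABCCACCACCCACCCACABABCCACCACABABCCAABABABCCAABCCACCCACABABCCA
[6] CCACCCACABABCCACCACCCACCCACABABCCACCACABABCCAABABABCCAABCC…CACCACCCACCCACABABCCACCACABABCCAABABABCCAABCCACCCACABABCCA  (len 245)
[7] ABABCCAABABABCCAABCCACCCACABABCCAABABCCAABABABCCAABABABCCA…CACCACCCACCCACABABCCACCACABABCCAABABABCCAABCCACCCACABABCCA  (len 532)

107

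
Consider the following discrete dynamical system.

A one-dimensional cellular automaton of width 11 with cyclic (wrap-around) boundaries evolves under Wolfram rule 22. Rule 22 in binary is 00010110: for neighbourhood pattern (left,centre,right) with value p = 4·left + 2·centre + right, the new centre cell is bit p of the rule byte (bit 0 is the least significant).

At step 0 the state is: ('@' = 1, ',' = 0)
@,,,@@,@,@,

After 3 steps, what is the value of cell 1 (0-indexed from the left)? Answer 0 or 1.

0

k=0  @,,,@@,@,@,
k=1  @@,@,,,@,@,
k=2  ,,,@@,@@,@,
k=3  ,,@,,,,,,@@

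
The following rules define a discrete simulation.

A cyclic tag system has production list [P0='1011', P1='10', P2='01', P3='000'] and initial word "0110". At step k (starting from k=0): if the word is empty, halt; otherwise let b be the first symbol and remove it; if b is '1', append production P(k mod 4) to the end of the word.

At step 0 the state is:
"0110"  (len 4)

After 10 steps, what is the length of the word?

t=0: "0110"  (len 4)
t=1: "110"  (len 3)
t=2: "1010"  (len 4)
t=3: "01001"  (len 5)
t=4: "1001"  (len 4)
t=5: "0011011"  (len 7)
t=6: "011011"  (len 6)
t=7: "11011"  (len 5)
t=8: "1011000"  (len 7)
t=9: "0110001011"  (len 10)
t=10: "110001011"  (len 9)

9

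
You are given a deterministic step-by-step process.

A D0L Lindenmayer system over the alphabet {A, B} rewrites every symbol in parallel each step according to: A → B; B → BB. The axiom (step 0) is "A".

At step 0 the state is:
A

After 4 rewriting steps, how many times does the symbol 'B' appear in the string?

8

gen 0: A
gen 1: B
gen 2: BB
gen 3: BBBB
gen 4: BBBBBBBB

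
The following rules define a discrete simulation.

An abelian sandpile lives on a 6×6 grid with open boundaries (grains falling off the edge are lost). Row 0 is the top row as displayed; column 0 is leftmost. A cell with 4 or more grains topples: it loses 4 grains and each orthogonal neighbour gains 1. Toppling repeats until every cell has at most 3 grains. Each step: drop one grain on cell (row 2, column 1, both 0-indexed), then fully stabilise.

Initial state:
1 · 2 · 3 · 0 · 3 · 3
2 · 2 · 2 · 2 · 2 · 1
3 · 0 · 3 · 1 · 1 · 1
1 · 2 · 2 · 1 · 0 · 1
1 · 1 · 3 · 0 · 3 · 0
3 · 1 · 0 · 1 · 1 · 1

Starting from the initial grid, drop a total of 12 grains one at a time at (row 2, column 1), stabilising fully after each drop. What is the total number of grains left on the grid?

60

k=0  1 · 2 · 3 · 0 · 3 · 3
2 · 2 · 2 · 2 · 2 · 1
3 · 0 · 3 · 1 · 1 · 1
1 · 2 · 2 · 1 · 0 · 1
1 · 1 · 3 · 0 · 3 · 0
3 · 1 · 0 · 1 · 1 · 1
k=1  1 · 2 · 3 · 0 · 3 · 3
2 · 2 · 2 · 2 · 2 · 1
3 · 1 · 3 · 1 · 1 · 1
1 · 2 · 2 · 1 · 0 · 1
1 · 1 · 3 · 0 · 3 · 0
3 · 1 · 0 · 1 · 1 · 1
k=2  1 · 2 · 3 · 0 · 3 · 3
2 · 2 · 2 · 2 · 2 · 1
3 · 2 · 3 · 1 · 1 · 1
1 · 2 · 2 · 1 · 0 · 1
1 · 1 · 3 · 0 · 3 · 0
3 · 1 · 0 · 1 · 1 · 1
k=3  1 · 2 · 3 · 0 · 3 · 3
2 · 2 · 2 · 2 · 2 · 1
3 · 3 · 3 · 1 · 1 · 1
1 · 2 · 2 · 1 · 0 · 1
1 · 1 · 3 · 0 · 3 · 0
3 · 1 · 0 · 1 · 1 · 1
k=4  1 · 2 · 3 · 0 · 3 · 3
3 · 3 · 3 · 2 · 2 · 1
0 · 2 · 0 · 2 · 1 · 1
2 · 3 · 3 · 1 · 0 · 1
1 · 1 · 3 · 0 · 3 · 0
3 · 1 · 0 · 1 · 1 · 1
k=5  1 · 2 · 3 · 0 · 3 · 3
3 · 3 · 3 · 2 · 2 · 1
0 · 3 · 0 · 2 · 1 · 1
2 · 3 · 3 · 1 · 0 · 1
1 · 1 · 3 · 0 · 3 · 0
3 · 1 · 0 · 1 · 1 · 1
k=6  3 · 0 · 1 · 1 · 3 · 3
0 · 3 · 1 · 3 · 2 · 1
2 · 2 · 3 · 2 · 1 · 1
3 · 1 · 1 · 2 · 0 · 1
1 · 3 · 0 · 1 · 3 · 0
3 · 1 · 1 · 1 · 1 · 1
k=7  3 · 0 · 1 · 1 · 3 · 3
0 · 3 · 1 · 3 · 2 · 1
2 · 3 · 3 · 2 · 1 · 1
3 · 1 · 1 · 2 · 0 · 1
1 · 3 · 0 · 1 · 3 · 0
3 · 1 · 1 · 1 · 1 · 1
k=8  3 · 1 · 1 · 1 · 3 · 3
1 · 0 · 3 · 3 · 2 · 1
3 · 2 · 0 · 3 · 1 · 1
3 · 2 · 2 · 2 · 0 · 1
1 · 3 · 0 · 1 · 3 · 0
3 · 1 · 1 · 1 · 1 · 1
k=9  3 · 1 · 1 · 1 · 3 · 3
1 · 0 · 3 · 3 · 2 · 1
3 · 3 · 0 · 3 · 1 · 1
3 · 2 · 2 · 2 · 0 · 1
1 · 3 · 0 · 1 · 3 · 0
3 · 1 · 1 · 1 · 1 · 1
k=10  3 · 1 · 1 · 1 · 3 · 3
2 · 1 · 3 · 3 · 2 · 1
1 · 2 · 1 · 3 · 1 · 1
1 · 1 · 3 · 2 · 0 · 1
3 · 0 · 1 · 1 · 3 · 0
3 · 2 · 1 · 1 · 1 · 1
k=11  3 · 1 · 1 · 1 · 3 · 3
2 · 1 · 3 · 3 · 2 · 1
1 · 3 · 1 · 3 · 1 · 1
1 · 1 · 3 · 2 · 0 · 1
3 · 0 · 1 · 1 · 3 · 0
3 · 2 · 1 · 1 · 1 · 1
k=12  3 · 1 · 1 · 1 · 3 · 3
2 · 2 · 3 · 3 · 2 · 1
2 · 0 · 2 · 3 · 1 · 1
1 · 2 · 3 · 2 · 0 · 1
3 · 0 · 1 · 1 · 3 · 0
3 · 2 · 1 · 1 · 1 · 1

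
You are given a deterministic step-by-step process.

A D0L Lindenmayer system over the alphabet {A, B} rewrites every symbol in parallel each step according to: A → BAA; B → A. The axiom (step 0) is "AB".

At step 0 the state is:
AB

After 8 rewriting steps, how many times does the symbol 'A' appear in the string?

t=0: AB
t=1: BAAA
t=2: ABAABAABAA
t=3: BAAABAABAAABAABAAABAABAA
t=4: ABAABAABAAABAABAAABAABAABAAABAABAAABAABAABAAABAABAAABAABAA
t=5: BAAABAABAAABAABAAABAABAABAAABAABAAABAABAABAAABAABAAABAABAA…BAAABAABAAABAABAAABAABAABAAABAABAAABAABAABAAABAABAAABAABAA  (len 140)
t=6: ABAABAABAAABAABAAABAABAABAAABAABAAABAABAABAAABAABAAABAABAA…BAAABAABAAABAABAAABAABAABAAABAABAAABAABAABAAABAABAAABAABAA  (len 338)
t=7: BAAABAABAAABAABAAABAABAABAAABAABAAABAABAABAAABAABAAABAABAA…BAAABAABAAABAABAAABAABAABAAABAABAAABAABAABAAABAABAAABAABAA  (len 816)
t=8: ABAABAABAAABAABAAABAABAABAAABAABAAABAABAABAAABAABAAABAABAA…BAAABAABAAABAABAAABAABAABAAABAABAAABAABAABAAABAABAAABAABAA  (len 1970)

1393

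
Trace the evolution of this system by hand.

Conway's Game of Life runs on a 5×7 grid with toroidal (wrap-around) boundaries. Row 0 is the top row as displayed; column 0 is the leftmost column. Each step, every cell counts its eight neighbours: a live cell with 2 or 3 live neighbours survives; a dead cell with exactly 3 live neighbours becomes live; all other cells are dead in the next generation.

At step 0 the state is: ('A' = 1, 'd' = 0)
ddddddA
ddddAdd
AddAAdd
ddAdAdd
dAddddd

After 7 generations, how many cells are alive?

16

step 0: ddddddA
ddddAdd
AddAAdd
ddAdAdd
dAddddd
step 1: ddddddd
dddAAAd
ddddAAd
dAAdAdd
ddddddd
step 2: ddddAdd
dddAdAd
ddAdddd
dddAAAd
ddddddd
step 3: ddddAdd
dddAAdd
ddAddAd
dddAAdd
dddAdAd
step 4: dddddAd
dddAAAd
ddAddAd
ddAAdAd
dddAdAd
step 5: dddAdAA
dddAdAA
ddAddAA
ddAAdAA
ddAAdAA
step 6: AddAddd
AdAAddd
AdAdddd
AAddddd
Adddddd
step 7: AdAAddA
AdAAddA
AdAAddA
AdddddA
AdddddA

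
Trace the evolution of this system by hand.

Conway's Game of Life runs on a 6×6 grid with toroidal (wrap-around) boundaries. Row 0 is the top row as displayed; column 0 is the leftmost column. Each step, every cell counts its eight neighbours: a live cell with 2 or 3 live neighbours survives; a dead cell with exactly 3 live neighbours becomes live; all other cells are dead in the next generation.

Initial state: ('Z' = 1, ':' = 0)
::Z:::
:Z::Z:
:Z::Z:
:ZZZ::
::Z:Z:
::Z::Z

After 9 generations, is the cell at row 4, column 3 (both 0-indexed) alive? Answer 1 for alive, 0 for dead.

0

t=0: ::Z:::
:Z::Z:
:Z::Z:
:ZZZ::
::Z:Z:
::Z::Z
t=1: :ZZZ::
:ZZZ::
ZZ::Z:
:Z::Z:
::::Z:
:ZZ:::
t=2: Z:::::
::::Z:
Z:::ZZ
ZZ:ZZ:
:ZZZ::
:Z::::
t=3: ::::::
Z:::Z:
ZZ::::
::::::
:::ZZ:
ZZ::::
t=4: ZZ:::Z
ZZ:::Z
ZZ:::Z
::::::
::::::
::::::
t=5: :Z:::Z
::Z:Z:
:Z:::Z
Z:::::
::::::
Z:::::
t=6: ZZ:::Z
:ZZ:ZZ
ZZ:::Z
Z:::::
::::::
Z:::::
t=7: ::Z:Z:
::Z:Z:
::Z:Z:
ZZ:::Z
::::::
ZZ:::Z
t=8: Z:Z:Z:
:ZZ:ZZ
Z:Z:Z:
ZZ:::Z
::::::
ZZ:::Z
t=9: ::Z:Z:
::Z:Z:
::Z:Z:
ZZ:::Z
::::::
ZZ:::Z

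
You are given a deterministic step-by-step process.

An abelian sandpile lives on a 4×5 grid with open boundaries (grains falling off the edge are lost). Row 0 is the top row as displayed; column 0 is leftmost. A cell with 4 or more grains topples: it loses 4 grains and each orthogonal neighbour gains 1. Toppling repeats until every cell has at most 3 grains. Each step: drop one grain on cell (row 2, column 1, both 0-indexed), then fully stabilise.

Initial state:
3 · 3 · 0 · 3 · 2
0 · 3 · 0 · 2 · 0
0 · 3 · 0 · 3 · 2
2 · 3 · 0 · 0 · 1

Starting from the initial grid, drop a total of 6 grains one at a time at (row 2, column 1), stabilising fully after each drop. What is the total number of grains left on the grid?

k=0  3 · 3 · 0 · 3 · 2
0 · 3 · 0 · 2 · 0
0 · 3 · 0 · 3 · 2
2 · 3 · 0 · 0 · 1
k=1  0 · 1 · 1 · 3 · 2
2 · 1 · 1 · 2 · 0
1 · 2 · 1 · 3 · 2
3 · 0 · 1 · 0 · 1
k=2  0 · 1 · 1 · 3 · 2
2 · 1 · 1 · 2 · 0
1 · 3 · 1 · 3 · 2
3 · 0 · 1 · 0 · 1
k=3  0 · 1 · 1 · 3 · 2
2 · 2 · 1 · 2 · 0
2 · 0 · 2 · 3 · 2
3 · 1 · 1 · 0 · 1
k=4  0 · 1 · 1 · 3 · 2
2 · 2 · 1 · 2 · 0
2 · 1 · 2 · 3 · 2
3 · 1 · 1 · 0 · 1
k=5  0 · 1 · 1 · 3 · 2
2 · 2 · 1 · 2 · 0
2 · 2 · 2 · 3 · 2
3 · 1 · 1 · 0 · 1
k=6  0 · 1 · 1 · 3 · 2
2 · 2 · 1 · 2 · 0
2 · 3 · 2 · 3 · 2
3 · 1 · 1 · 0 · 1

32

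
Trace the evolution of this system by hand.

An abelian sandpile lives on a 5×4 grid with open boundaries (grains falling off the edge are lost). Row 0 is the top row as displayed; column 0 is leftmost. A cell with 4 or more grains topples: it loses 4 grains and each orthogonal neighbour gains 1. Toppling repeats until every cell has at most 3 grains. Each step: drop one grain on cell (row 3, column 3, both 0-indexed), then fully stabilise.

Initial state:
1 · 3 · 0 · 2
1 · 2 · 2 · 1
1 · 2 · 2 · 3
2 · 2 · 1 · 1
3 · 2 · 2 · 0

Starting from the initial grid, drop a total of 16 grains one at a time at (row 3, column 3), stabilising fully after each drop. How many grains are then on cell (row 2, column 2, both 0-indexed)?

3

gen 0: 1 · 3 · 0 · 2
1 · 2 · 2 · 1
1 · 2 · 2 · 3
2 · 2 · 1 · 1
3 · 2 · 2 · 0
gen 1: 1 · 3 · 0 · 2
1 · 2 · 2 · 1
1 · 2 · 2 · 3
2 · 2 · 1 · 2
3 · 2 · 2 · 0
gen 2: 1 · 3 · 0 · 2
1 · 2 · 2 · 1
1 · 2 · 2 · 3
2 · 2 · 1 · 3
3 · 2 · 2 · 0
gen 3: 1 · 3 · 0 · 2
1 · 2 · 2 · 2
1 · 2 · 3 · 0
2 · 2 · 2 · 1
3 · 2 · 2 · 1
gen 4: 1 · 3 · 0 · 2
1 · 2 · 2 · 2
1 · 2 · 3 · 0
2 · 2 · 2 · 2
3 · 2 · 2 · 1
gen 5: 1 · 3 · 0 · 2
1 · 2 · 2 · 2
1 · 2 · 3 · 0
2 · 2 · 2 · 3
3 · 2 · 2 · 1
gen 6: 1 · 3 · 0 · 2
1 · 2 · 2 · 2
1 · 2 · 3 · 1
2 · 2 · 3 · 0
3 · 2 · 2 · 2
gen 7: 1 · 3 · 0 · 2
1 · 2 · 2 · 2
1 · 2 · 3 · 1
2 · 2 · 3 · 1
3 · 2 · 2 · 2
gen 8: 1 · 3 · 0 · 2
1 · 2 · 2 · 2
1 · 2 · 3 · 1
2 · 2 · 3 · 2
3 · 2 · 2 · 2
gen 9: 1 · 3 · 0 · 2
1 · 2 · 2 · 2
1 · 2 · 3 · 1
2 · 2 · 3 · 3
3 · 2 · 2 · 2
gen 10: 1 · 3 · 0 · 2
1 · 2 · 3 · 2
1 · 3 · 0 · 3
2 · 3 · 1 · 1
3 · 2 · 3 · 3
gen 11: 1 · 3 · 0 · 2
1 · 2 · 3 · 2
1 · 3 · 0 · 3
2 · 3 · 1 · 2
3 · 2 · 3 · 3
gen 12: 1 · 3 · 0 · 2
1 · 2 · 3 · 2
1 · 3 · 0 · 3
2 · 3 · 1 · 3
3 · 2 · 3 · 3
gen 13: 1 · 3 · 0 · 2
1 · 2 · 3 · 3
1 · 3 · 1 · 0
2 · 3 · 3 · 2
3 · 3 · 0 · 1
gen 14: 1 · 3 · 0 · 2
1 · 2 · 3 · 3
1 · 3 · 1 · 0
2 · 3 · 3 · 3
3 · 3 · 0 · 1
gen 15: 1 · 3 · 0 · 2
1 · 3 · 3 · 3
3 · 0 · 3 · 1
0 · 3 · 1 · 1
1 · 1 · 2 · 2
gen 16: 1 · 3 · 0 · 2
1 · 3 · 3 · 3
3 · 0 · 3 · 1
0 · 3 · 1 · 2
1 · 1 · 2 · 2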